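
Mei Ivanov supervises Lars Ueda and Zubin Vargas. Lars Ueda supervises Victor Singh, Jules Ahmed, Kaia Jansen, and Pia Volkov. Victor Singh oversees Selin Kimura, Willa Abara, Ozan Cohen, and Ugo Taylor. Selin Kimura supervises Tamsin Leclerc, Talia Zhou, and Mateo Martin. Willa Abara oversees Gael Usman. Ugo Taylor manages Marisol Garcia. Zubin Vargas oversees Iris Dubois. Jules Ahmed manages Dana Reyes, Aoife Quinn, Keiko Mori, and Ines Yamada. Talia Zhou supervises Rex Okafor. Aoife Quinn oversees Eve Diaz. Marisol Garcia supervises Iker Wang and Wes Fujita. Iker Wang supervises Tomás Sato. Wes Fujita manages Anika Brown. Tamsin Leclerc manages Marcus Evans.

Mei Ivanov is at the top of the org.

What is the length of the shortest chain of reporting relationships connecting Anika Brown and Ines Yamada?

7

Anika Brown is 5 levels below Lars Ueda, and Ines Yamada is 2 levels below Lars Ueda (their lowest common manager). The shortest path runs up from Anika Brown to Lars Ueda and back down to Ines Yamada: 5 + 2 = 7 links.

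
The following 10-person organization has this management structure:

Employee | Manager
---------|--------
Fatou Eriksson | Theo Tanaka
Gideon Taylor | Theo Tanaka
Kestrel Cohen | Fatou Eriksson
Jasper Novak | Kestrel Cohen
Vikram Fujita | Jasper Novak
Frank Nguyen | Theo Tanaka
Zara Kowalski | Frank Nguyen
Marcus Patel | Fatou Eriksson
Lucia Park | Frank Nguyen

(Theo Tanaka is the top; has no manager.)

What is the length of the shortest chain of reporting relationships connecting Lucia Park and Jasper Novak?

5

Lucia Park is 2 levels below Theo Tanaka, and Jasper Novak is 3 levels below Theo Tanaka (their lowest common manager). The shortest path runs up from Lucia Park to Theo Tanaka and back down to Jasper Novak: 2 + 3 = 5 links.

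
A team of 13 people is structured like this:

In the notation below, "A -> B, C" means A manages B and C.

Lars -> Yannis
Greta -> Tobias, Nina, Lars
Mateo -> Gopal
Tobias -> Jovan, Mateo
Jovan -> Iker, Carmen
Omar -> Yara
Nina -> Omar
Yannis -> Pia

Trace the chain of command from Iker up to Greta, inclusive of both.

Iker -> Jovan -> Tobias -> Greta

Iker reports to Jovan. Jovan reports to Tobias. Tobias reports to Greta. Greta is at the top.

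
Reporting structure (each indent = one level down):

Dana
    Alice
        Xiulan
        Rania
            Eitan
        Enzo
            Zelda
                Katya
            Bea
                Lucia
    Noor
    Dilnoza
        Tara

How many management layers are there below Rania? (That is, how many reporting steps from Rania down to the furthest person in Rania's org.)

1

The longest chain under Rania runs Rania → Eitan, which is 1 level below Rania.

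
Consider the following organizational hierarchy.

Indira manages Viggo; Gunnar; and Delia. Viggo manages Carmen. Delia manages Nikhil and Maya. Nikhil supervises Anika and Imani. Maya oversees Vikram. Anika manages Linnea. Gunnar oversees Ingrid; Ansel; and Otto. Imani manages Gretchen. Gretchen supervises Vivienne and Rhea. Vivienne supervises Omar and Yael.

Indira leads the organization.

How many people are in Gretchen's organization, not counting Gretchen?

Gretchen directly manages Vivienne, Rhea. Under Vivienne: Yael, Omar (2). Rhea has no reports. So Gretchen's organization is 2 direct reports plus everyone under them: 3 + 1 = 4.

4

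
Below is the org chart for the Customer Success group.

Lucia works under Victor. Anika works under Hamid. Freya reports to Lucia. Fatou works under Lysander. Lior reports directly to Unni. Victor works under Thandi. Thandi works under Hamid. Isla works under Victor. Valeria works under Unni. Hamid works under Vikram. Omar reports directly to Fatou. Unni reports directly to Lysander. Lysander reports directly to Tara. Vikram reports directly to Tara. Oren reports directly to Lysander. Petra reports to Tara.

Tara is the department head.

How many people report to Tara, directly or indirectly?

Tara directly manages Lysander, Vikram, Petra. Under Lysander: Oren, Unni, Valeria, Lior, Fatou, Omar (6). Under Vikram: Hamid, Anika, Thandi, Victor, Isla, Lucia, Freya (7). Petra has no reports. So Tara's organization is 3 direct reports plus everyone under them: 7 + 8 + 1 = 16.

16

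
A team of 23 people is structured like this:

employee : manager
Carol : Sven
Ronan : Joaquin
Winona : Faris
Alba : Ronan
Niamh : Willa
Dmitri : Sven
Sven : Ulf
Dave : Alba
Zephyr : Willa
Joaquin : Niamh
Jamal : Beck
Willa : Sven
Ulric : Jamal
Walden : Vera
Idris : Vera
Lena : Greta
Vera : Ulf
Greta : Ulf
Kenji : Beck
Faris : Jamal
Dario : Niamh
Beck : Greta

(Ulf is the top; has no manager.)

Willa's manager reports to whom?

Ulf

Willa reports to Sven, and Sven reports to Ulf. So Willa's skip-level manager is Ulf.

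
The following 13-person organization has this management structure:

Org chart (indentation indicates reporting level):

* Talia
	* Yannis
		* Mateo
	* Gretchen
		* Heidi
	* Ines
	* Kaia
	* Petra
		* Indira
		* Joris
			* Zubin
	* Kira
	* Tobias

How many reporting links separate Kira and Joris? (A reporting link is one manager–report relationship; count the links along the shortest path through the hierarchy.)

Kira is 1 level below Talia, and Joris is 2 levels below Talia (their lowest common manager). The shortest path runs up from Kira to Talia and back down to Joris: 1 + 2 = 3 links.

3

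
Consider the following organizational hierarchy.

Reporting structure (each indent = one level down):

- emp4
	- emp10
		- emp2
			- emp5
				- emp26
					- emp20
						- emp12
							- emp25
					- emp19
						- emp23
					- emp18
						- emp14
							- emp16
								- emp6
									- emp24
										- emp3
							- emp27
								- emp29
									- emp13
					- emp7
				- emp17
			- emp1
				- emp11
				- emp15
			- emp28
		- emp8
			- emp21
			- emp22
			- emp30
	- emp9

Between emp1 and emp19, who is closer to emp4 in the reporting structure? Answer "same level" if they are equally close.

emp1

emp1 is 3 levels below emp4; emp19 is 5. emp1 is higher.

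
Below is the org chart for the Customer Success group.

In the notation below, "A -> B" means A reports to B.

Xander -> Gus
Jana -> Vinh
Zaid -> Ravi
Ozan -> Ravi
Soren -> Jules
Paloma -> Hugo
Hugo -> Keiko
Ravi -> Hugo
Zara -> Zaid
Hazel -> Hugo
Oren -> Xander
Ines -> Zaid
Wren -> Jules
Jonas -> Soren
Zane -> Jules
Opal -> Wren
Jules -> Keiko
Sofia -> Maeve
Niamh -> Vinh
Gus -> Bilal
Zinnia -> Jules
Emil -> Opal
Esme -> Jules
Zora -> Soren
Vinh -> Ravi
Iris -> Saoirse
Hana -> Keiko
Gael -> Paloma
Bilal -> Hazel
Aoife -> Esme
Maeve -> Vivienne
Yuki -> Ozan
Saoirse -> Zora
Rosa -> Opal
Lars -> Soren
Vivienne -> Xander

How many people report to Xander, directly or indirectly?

4

Xander directly manages Vivienne, Oren. Under Vivienne: Maeve, Sofia (2). Oren has no reports. So Xander's organization is 2 direct reports plus everyone under them: 3 + 1 = 4.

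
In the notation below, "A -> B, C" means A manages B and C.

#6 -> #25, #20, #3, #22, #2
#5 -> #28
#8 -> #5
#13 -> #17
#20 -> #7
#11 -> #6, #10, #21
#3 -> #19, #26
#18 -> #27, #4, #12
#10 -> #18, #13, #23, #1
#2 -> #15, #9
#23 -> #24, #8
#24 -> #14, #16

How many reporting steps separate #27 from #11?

3

Chain from #27 up to #11: #27 → #18 → #10 → #11. That is 3 steps up, so #27 is 3 levels below #11.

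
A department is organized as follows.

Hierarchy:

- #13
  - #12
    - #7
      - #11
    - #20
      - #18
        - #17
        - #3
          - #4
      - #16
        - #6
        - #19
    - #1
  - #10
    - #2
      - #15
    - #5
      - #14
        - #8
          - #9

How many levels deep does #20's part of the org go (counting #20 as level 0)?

3

The longest chain under #20 runs #20 → #18 → #3 → #4, which is 3 levels below #20.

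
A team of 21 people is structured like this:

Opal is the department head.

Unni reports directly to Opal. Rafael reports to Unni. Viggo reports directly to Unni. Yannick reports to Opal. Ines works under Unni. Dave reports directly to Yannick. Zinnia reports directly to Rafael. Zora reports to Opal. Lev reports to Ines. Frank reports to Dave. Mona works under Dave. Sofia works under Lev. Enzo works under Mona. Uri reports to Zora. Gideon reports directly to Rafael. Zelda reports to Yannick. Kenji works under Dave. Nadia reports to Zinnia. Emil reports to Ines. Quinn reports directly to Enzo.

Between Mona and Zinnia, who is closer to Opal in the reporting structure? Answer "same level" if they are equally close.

Both Mona and Zinnia are 3 levels below Opal.

same level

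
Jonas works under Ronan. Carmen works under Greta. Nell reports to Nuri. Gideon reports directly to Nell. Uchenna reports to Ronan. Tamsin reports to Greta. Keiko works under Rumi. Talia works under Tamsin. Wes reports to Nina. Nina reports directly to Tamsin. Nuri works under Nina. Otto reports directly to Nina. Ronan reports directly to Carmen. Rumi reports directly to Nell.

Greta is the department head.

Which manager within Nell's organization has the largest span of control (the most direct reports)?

Nell

Direct-report counts within Nell's organization: Nell has 2; Rumi has 1. The largest is 2, held by Nell.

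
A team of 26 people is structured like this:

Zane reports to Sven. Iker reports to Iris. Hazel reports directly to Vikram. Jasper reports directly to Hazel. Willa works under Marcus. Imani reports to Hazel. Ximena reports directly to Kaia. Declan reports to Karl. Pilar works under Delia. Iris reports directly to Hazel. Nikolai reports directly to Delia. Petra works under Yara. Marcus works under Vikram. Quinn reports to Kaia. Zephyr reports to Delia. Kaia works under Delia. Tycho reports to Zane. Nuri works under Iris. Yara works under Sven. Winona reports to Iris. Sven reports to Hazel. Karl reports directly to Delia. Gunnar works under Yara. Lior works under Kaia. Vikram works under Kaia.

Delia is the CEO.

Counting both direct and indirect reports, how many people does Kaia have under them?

Kaia directly manages Vikram, Quinn, Ximena, Lior. Under Vikram: Marcus, Willa, Hazel, Jasper, Imani, Sven, Yara, Gunnar, Petra, Zane, Tycho, Iris, Winona, Nuri, Iker (15). Quinn has no reports. Ximena has no reports. Lior has no reports. So Kaia's organization is 4 direct reports plus everyone under them: 16 + 1 + 1 + 1 = 19.

19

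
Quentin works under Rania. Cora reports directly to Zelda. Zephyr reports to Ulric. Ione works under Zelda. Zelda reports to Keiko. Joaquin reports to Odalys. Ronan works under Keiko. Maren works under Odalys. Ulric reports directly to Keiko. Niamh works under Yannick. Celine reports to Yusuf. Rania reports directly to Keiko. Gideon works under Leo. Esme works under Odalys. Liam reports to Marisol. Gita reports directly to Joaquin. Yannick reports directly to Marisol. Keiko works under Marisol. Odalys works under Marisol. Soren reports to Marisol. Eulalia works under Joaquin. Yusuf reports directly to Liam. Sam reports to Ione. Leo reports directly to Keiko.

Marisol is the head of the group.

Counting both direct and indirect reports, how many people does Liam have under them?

2

Liam directly manages Yusuf. Under Yusuf: Celine (1). That's 2 in total.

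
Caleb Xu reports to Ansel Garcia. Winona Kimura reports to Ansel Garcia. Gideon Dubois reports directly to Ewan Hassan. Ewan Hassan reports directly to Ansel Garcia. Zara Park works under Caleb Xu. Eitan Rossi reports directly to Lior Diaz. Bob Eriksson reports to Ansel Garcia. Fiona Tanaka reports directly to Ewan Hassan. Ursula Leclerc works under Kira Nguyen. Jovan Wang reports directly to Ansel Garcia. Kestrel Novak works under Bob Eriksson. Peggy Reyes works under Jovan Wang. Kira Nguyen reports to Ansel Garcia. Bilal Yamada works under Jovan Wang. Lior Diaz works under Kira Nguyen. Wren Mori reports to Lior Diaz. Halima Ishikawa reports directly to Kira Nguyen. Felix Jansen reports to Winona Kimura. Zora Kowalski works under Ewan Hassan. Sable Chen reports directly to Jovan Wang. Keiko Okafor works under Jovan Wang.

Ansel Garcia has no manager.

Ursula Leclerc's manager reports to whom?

Ursula Leclerc reports to Kira Nguyen, and Kira Nguyen reports to Ansel Garcia. So Ursula Leclerc's skip-level manager is Ansel Garcia.

Ansel Garcia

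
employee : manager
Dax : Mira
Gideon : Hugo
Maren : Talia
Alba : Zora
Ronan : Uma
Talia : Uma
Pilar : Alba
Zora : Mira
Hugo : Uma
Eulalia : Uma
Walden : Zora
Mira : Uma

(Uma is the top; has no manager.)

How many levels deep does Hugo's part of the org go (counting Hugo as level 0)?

1

The longest chain under Hugo runs Hugo → Gideon, which is 1 level below Hugo.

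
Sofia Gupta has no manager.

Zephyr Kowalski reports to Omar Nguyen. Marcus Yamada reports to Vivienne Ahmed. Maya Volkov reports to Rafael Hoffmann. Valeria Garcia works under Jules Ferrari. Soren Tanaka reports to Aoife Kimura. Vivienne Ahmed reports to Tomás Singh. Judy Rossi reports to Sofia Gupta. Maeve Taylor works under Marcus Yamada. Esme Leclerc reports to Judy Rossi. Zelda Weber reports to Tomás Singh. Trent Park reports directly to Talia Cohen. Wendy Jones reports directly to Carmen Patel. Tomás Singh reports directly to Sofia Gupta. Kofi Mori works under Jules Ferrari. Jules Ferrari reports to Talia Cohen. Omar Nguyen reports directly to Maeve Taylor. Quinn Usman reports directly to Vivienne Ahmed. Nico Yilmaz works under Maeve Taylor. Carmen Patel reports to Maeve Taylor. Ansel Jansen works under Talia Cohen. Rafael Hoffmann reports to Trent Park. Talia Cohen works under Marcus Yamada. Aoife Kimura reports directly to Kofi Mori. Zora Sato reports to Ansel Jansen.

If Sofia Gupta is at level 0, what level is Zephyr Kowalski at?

6

Chain from Zephyr Kowalski up to Sofia Gupta: Zephyr Kowalski → Omar Nguyen → Maeve Taylor → Marcus Yamada → Vivienne Ahmed → Tomás Singh → Sofia Gupta. That is 6 steps up, so Zephyr Kowalski is 6 levels below Sofia Gupta.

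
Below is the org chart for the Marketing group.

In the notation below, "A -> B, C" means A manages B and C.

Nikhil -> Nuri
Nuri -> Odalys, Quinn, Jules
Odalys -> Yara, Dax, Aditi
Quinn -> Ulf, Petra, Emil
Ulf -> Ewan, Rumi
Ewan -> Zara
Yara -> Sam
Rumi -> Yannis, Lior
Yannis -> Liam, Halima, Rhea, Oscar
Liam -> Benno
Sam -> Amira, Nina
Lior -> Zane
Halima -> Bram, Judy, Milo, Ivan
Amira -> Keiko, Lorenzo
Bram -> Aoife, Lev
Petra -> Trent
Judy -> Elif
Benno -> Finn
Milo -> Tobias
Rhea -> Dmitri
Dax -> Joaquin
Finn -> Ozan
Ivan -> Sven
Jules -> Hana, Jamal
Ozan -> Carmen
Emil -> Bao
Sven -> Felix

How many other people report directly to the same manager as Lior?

Lior reports to Rumi. Rumi's other direct reports are Yannis — 1 peer.

1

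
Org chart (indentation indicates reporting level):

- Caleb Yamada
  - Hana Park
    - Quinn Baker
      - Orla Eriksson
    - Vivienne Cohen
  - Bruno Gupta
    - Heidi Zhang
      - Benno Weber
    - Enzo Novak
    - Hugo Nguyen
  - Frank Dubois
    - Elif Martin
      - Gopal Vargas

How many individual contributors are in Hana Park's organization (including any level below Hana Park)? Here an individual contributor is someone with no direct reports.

The people in Hana Park's organization with no one reporting to them are Vivienne Cohen, Orla Eriksson. That is 2.

2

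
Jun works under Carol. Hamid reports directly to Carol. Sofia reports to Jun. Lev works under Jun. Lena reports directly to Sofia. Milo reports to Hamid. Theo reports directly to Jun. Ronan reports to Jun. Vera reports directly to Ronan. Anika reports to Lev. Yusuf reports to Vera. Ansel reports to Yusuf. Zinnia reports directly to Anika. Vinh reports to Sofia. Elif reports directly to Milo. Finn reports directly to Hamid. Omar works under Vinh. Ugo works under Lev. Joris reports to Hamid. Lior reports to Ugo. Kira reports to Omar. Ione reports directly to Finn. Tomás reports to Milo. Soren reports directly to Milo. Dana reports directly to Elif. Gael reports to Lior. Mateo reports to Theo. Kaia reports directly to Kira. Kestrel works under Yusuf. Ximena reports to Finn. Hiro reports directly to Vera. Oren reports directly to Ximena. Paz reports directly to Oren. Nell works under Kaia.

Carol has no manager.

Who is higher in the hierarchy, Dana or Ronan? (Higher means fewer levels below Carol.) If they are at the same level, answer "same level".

Dana is 4 levels below Carol; Ronan is 2. Ronan is higher.

Ronan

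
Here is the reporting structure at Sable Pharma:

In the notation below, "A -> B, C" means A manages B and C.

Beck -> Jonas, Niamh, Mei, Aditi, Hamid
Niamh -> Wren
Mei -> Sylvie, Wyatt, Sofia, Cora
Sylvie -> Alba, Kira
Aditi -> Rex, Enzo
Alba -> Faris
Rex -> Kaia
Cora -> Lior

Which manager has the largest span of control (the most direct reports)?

Direct-report counts: Beck has 5; Aditi has 2; Rex has 1; Mei has 4; Cora has 1; Sylvie has 2; Alba has 1; Niamh has 1. The largest is 5, held by Beck.

Beck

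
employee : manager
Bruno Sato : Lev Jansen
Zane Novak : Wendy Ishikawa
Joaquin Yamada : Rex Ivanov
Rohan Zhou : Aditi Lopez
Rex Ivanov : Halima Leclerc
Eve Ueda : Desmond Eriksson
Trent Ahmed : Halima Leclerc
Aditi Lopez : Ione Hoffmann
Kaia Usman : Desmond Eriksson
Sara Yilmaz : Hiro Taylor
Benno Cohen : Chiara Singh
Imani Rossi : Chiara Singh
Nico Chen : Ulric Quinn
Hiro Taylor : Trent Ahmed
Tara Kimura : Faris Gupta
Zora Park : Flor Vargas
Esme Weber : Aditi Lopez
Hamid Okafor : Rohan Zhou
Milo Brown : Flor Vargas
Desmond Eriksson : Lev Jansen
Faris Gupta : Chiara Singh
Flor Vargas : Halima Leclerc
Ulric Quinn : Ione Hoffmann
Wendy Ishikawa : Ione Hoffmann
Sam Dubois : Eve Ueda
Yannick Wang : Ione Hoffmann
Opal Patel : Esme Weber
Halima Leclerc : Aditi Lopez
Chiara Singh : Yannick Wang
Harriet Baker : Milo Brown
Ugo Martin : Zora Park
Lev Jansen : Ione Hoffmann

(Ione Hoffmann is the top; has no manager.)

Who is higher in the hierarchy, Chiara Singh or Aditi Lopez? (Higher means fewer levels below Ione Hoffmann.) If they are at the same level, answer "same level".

Chiara Singh is 2 levels below Ione Hoffmann; Aditi Lopez is 1. Aditi Lopez is higher.

Aditi Lopez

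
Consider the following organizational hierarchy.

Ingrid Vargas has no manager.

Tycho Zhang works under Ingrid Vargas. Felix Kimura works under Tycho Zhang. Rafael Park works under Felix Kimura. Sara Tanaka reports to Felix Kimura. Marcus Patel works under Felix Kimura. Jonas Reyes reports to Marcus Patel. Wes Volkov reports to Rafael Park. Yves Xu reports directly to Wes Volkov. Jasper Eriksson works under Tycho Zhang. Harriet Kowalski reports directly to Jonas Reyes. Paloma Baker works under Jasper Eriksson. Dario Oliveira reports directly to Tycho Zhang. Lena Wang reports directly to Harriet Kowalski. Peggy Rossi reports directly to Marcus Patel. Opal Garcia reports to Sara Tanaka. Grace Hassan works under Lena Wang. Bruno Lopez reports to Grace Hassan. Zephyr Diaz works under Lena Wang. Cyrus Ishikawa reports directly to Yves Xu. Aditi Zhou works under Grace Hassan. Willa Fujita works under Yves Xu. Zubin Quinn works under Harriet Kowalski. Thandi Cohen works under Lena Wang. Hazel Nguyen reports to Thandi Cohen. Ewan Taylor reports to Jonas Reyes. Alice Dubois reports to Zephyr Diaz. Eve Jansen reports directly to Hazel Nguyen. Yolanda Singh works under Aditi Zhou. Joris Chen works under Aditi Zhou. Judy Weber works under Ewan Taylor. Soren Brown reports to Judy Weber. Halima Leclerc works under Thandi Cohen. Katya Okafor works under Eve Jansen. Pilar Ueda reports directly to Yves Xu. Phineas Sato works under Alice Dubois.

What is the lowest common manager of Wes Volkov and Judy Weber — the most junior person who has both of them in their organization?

Felix Kimura

Wes Volkov's chain of managers is Rafael Park, Felix Kimura, Tycho Zhang, Ingrid Vargas. Judy Weber's chain of managers is Ewan Taylor, Jonas Reyes, Marcus Patel, Felix Kimura, Tycho Zhang, Ingrid Vargas. The first manager that appears in both chains is Felix Kimura.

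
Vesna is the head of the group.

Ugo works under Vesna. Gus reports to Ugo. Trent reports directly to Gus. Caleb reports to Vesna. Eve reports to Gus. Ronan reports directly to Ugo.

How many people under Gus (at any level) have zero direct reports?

The people in Gus's organization with no one reporting to them are Eve, Trent. That is 2.

2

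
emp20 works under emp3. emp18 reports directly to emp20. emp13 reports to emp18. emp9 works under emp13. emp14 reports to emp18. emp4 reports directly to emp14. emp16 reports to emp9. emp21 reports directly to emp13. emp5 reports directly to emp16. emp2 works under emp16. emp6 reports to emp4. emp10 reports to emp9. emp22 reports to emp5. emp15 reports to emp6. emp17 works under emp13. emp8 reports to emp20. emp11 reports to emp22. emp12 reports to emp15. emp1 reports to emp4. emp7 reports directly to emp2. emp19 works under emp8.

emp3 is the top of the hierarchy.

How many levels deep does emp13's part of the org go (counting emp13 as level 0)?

The longest chain under emp13 runs emp13 → emp9 → emp16 → emp5 → emp22 → emp11, which is 5 levels below emp13.

5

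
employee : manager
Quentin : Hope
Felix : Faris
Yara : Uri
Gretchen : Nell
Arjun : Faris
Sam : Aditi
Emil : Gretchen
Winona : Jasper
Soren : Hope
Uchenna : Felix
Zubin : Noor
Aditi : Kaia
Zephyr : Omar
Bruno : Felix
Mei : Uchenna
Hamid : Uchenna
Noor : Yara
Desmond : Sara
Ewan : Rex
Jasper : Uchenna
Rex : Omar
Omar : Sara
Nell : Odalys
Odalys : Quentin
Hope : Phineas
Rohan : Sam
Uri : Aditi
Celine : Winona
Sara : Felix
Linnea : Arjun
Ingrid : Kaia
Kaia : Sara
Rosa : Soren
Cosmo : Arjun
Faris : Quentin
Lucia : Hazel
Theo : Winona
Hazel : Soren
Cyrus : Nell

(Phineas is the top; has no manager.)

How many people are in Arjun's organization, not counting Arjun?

Arjun directly manages Linnea, Cosmo. Linnea has no reports. Cosmo has no reports. So Arjun's organization is 2 direct reports plus everyone under them: 1 + 1 = 2.

2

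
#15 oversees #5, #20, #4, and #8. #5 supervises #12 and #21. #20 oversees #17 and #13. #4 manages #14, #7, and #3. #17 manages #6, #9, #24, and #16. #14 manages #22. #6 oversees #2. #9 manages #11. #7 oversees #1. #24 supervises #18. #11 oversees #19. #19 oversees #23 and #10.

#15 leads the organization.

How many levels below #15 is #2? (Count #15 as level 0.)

Chain from #2 up to #15: #2 → #6 → #17 → #20 → #15. That is 4 steps up, so #2 is 4 levels below #15.

4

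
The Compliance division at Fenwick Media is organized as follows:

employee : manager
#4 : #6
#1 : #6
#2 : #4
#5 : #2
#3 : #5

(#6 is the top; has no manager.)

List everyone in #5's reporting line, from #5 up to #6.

#5 -> #2 -> #4 -> #6

#5 reports to #2. #2 reports to #4. #4 reports to #6. #6 is at the top.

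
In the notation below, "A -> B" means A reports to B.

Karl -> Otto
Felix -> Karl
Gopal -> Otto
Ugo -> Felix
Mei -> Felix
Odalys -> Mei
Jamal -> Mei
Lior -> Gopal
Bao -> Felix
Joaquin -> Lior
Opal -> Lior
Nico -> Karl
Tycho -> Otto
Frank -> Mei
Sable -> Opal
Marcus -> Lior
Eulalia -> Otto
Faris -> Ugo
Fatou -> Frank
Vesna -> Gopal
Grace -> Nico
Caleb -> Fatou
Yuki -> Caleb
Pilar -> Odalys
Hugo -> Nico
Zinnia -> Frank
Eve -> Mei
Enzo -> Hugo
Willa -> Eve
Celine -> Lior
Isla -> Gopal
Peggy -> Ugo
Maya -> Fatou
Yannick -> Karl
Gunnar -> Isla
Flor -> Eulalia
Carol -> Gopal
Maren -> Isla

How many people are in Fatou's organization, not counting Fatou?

3

Fatou directly manages Caleb, Maya. Under Caleb: Yuki (1). Maya has no reports. So Fatou's organization is 2 direct reports plus everyone under them: 2 + 1 = 3.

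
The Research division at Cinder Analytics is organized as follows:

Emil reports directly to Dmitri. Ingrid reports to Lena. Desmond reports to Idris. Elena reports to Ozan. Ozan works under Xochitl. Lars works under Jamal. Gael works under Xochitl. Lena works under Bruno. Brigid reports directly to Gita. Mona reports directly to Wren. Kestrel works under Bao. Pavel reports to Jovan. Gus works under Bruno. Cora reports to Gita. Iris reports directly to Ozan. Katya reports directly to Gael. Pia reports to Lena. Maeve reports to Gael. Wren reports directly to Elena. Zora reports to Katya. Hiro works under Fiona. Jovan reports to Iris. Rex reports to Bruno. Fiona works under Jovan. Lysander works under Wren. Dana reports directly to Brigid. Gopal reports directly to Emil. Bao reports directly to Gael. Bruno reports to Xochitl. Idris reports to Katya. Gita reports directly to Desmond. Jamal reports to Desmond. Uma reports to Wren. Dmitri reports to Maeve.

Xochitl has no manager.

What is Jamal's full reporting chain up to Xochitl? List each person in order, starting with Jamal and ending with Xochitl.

Jamal -> Desmond -> Idris -> Katya -> Gael -> Xochitl

Jamal reports to Desmond. Desmond reports to Idris. Idris reports to Katya. Katya reports to Gael. Gael reports to Xochitl. Xochitl is at the top.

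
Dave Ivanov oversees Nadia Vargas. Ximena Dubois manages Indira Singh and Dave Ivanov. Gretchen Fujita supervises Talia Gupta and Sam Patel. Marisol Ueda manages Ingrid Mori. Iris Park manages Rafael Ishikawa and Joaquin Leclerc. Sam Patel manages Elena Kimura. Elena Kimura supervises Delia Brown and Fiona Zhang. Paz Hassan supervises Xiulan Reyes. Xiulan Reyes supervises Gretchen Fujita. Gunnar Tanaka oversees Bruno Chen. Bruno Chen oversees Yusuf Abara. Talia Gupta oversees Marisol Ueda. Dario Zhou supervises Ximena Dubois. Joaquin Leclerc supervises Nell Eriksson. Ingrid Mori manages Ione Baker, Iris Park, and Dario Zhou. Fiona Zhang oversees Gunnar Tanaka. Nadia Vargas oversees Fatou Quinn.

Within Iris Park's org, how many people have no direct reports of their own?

2

The people in Iris Park's organization with no one reporting to them are Nell Eriksson, Rafael Ishikawa. That is 2.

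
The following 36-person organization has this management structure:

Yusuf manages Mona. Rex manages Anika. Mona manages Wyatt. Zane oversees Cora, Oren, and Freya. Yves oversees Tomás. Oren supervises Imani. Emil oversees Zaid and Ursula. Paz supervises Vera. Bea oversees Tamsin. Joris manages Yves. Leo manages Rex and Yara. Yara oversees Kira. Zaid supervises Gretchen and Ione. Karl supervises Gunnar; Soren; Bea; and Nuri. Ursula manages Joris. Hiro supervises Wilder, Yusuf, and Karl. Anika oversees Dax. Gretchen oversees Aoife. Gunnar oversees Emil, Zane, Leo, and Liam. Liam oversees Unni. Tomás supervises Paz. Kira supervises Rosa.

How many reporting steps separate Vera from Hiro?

Chain from Vera up to Hiro: Vera → Paz → Tomás → Yves → Joris → Ursula → Emil → Gunnar → Karl → Hiro. That is 9 steps up, so Vera is 9 levels below Hiro.

9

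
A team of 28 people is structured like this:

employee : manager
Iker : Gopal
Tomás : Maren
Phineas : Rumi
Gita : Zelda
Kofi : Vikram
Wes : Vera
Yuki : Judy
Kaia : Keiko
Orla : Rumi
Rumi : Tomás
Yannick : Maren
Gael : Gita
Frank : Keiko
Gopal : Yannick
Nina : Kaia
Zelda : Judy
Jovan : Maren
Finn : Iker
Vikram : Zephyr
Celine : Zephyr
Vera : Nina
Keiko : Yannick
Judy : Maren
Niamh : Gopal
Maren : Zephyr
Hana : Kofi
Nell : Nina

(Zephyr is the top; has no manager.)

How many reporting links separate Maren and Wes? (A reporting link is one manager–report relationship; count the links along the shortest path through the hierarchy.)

Wes is in Maren's organization: the chain from Wes up to Maren is Wes → Vera → Nina → Kaia → Keiko → Yannick → Maren, which is 6 links.

6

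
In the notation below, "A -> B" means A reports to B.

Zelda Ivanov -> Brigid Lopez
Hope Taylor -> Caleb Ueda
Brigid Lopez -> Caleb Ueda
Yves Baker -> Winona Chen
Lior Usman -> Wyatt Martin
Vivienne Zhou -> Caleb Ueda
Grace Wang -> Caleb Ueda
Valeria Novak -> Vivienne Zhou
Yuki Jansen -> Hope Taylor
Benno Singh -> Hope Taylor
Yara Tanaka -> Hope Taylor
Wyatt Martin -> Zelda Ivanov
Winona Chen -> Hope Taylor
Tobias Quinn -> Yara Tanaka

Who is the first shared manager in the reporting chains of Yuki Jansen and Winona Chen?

Yuki Jansen's chain of managers is Hope Taylor, Caleb Ueda. Winona Chen's chain of managers is Hope Taylor, Caleb Ueda. The first manager that appears in both chains is Hope Taylor.

Hope Taylor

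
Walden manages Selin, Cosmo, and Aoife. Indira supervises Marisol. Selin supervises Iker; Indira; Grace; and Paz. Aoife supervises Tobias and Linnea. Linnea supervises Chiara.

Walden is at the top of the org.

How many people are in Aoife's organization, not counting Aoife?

3

Aoife directly manages Linnea, Tobias. Under Linnea: Chiara (1). Tobias has no reports. So Aoife's organization is 2 direct reports plus everyone under them: 2 + 1 = 3.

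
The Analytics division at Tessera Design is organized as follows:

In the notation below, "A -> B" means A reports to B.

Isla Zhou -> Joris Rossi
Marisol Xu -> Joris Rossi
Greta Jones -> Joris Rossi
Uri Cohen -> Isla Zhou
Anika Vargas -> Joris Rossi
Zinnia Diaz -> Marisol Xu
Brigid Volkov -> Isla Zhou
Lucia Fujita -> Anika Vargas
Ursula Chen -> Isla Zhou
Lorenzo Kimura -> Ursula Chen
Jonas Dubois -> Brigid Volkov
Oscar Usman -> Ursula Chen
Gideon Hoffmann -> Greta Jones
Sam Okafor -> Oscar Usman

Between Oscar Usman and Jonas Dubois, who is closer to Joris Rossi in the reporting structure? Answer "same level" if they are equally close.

Both Oscar Usman and Jonas Dubois are 3 levels below Joris Rossi.

same level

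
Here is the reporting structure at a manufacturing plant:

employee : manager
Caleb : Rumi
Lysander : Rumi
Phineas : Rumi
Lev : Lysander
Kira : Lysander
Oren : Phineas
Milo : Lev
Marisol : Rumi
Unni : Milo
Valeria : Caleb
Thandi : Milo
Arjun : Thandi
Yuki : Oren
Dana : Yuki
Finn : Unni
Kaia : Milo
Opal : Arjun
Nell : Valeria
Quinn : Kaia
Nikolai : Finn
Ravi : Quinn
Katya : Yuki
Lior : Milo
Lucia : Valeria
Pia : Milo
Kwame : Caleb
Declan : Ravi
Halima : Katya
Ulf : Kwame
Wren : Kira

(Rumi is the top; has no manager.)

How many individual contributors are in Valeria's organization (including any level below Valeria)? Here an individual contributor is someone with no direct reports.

2

The people in Valeria's organization with no one reporting to them are Lucia, Nell. That is 2.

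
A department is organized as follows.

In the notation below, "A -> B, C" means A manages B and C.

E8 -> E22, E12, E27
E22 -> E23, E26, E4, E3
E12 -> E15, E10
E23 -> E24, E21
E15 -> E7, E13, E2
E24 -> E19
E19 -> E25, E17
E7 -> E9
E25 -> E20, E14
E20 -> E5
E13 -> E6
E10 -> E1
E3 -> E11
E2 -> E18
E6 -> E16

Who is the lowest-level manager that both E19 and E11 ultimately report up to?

E19's chain of managers is E24, E23, E22, E8. E11's chain of managers is E3, E22, E8. The first manager that appears in both chains is E22.

E22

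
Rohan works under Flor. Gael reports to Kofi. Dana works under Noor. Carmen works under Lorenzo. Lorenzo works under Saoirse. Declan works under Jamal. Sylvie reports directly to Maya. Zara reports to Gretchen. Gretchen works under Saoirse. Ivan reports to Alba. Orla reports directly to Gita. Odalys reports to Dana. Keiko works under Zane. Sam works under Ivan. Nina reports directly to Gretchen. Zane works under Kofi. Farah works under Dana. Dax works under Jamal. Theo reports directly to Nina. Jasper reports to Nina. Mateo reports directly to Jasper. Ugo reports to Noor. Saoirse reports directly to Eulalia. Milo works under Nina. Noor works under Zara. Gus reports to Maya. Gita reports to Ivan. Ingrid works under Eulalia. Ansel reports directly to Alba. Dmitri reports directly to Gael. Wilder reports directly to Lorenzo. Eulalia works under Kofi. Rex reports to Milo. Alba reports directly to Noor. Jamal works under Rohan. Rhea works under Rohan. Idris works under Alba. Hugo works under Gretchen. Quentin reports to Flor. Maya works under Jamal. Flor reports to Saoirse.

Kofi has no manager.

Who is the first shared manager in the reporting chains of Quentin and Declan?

Flor

Quentin's chain of managers is Flor, Saoirse, Eulalia, Kofi. Declan's chain of managers is Jamal, Rohan, Flor, Saoirse, Eulalia, Kofi. The first manager that appears in both chains is Flor.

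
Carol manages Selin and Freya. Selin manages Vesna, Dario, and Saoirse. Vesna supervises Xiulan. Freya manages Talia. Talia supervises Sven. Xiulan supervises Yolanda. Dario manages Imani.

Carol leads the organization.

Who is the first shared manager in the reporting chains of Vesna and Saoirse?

Selin

Vesna's chain of managers is Selin, Carol. Saoirse's chain of managers is Selin, Carol. The first manager that appears in both chains is Selin.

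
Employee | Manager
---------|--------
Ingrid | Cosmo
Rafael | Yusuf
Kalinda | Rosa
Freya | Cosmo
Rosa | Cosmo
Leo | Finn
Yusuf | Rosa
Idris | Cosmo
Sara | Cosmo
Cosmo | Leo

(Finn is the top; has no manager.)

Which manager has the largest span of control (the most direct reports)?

Cosmo

Direct-report counts: Finn has 1; Leo has 1; Cosmo has 5; Rosa has 2; Yusuf has 1. The largest is 5, held by Cosmo.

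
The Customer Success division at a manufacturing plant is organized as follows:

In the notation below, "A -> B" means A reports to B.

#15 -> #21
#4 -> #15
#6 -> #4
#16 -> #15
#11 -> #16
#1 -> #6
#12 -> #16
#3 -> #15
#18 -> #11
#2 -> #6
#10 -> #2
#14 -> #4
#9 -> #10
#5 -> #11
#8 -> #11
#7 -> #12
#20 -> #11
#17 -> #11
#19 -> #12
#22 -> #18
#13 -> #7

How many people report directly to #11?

#11 directly manages #18, #5, #8, #20, #17. That is 5 direct reports.

5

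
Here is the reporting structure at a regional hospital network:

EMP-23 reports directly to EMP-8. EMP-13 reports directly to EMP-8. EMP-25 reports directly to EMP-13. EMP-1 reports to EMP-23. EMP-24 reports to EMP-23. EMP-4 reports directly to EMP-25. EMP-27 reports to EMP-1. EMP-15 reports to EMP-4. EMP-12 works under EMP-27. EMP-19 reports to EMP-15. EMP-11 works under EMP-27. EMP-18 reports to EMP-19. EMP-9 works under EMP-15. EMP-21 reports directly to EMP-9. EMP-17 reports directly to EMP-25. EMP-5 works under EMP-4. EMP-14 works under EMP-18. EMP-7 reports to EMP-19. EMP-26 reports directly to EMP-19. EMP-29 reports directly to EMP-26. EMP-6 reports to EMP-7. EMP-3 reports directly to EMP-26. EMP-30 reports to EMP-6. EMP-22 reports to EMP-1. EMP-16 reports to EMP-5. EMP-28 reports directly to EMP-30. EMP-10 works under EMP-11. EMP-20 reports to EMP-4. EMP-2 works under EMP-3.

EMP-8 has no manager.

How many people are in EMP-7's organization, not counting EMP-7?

EMP-7 directly manages EMP-6. Under EMP-6: EMP-30, EMP-28 (2). That's 3 in total.

3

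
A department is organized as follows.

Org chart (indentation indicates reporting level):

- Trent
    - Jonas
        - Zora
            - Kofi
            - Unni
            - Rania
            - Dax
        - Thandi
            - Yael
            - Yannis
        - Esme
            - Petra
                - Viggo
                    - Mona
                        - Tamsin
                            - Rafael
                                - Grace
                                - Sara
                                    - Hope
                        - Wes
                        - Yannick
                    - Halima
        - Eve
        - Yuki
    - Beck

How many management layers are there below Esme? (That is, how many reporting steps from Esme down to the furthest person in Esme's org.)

7

The longest chain under Esme runs Esme → Petra → Viggo → Mona → Tamsin → Rafael → Sara → Hope, which is 7 levels below Esme.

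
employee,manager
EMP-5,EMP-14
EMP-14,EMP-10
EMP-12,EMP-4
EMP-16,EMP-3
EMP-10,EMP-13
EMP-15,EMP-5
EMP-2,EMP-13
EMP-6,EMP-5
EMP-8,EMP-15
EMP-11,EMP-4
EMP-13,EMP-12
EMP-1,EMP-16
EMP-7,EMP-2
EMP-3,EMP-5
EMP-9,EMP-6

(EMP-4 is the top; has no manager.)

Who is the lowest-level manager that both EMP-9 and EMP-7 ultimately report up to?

EMP-9's chain of managers is EMP-6, EMP-5, EMP-14, EMP-10, EMP-13, EMP-12, EMP-4. EMP-7's chain of managers is EMP-2, EMP-13, EMP-12, EMP-4. The first manager that appears in both chains is EMP-13.

EMP-13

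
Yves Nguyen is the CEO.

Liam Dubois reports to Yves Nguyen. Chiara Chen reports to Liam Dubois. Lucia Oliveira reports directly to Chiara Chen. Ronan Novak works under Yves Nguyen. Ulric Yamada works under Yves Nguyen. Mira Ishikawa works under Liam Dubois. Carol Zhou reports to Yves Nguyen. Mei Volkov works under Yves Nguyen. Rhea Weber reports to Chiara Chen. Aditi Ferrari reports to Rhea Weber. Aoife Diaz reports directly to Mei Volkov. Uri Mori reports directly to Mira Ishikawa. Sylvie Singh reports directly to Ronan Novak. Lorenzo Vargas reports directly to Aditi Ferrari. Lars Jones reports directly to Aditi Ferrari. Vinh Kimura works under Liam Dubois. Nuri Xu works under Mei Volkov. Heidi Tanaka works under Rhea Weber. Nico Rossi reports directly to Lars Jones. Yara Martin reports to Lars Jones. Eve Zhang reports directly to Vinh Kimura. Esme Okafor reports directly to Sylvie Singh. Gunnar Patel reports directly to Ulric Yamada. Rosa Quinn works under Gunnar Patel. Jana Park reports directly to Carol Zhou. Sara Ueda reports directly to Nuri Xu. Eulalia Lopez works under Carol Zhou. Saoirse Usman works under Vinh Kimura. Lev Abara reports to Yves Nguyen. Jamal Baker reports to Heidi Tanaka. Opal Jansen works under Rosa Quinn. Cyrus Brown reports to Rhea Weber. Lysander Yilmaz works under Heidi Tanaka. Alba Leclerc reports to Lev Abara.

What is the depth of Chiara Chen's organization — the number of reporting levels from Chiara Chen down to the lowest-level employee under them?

The longest chain under Chiara Chen runs Chiara Chen → Rhea Weber → Aditi Ferrari → Lars Jones → Yara Martin, which is 4 levels below Chiara Chen.

4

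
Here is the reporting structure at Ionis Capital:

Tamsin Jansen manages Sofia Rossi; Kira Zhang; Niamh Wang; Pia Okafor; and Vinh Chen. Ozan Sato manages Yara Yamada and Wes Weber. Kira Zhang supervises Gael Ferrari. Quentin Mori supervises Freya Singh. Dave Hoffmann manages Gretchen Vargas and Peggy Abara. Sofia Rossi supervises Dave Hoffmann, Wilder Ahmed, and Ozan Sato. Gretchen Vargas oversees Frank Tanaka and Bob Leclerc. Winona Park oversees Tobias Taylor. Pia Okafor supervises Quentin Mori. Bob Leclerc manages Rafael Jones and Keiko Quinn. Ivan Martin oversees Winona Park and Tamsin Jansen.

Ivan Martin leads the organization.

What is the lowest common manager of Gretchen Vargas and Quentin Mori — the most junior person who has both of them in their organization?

Tamsin Jansen

Gretchen Vargas's chain of managers is Dave Hoffmann, Sofia Rossi, Tamsin Jansen, Ivan Martin. Quentin Mori's chain of managers is Pia Okafor, Tamsin Jansen, Ivan Martin. The first manager that appears in both chains is Tamsin Jansen.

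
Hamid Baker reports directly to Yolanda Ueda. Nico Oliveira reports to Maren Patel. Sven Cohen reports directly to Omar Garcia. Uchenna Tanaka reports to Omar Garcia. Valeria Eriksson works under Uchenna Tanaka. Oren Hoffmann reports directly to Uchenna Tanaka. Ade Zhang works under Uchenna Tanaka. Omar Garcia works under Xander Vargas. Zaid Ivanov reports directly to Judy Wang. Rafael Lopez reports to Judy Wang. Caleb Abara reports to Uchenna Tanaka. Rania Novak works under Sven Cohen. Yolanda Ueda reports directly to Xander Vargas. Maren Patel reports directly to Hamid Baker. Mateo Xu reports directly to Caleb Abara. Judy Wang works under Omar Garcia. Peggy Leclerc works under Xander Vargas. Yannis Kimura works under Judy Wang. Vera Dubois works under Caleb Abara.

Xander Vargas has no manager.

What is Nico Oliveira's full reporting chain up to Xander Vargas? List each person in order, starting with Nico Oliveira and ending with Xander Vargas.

Nico Oliveira reports to Maren Patel. Maren Patel reports to Hamid Baker. Hamid Baker reports to Yolanda Ueda. Yolanda Ueda reports to Xander Vargas. Xander Vargas is at the top.

Nico Oliveira -> Maren Patel -> Hamid Baker -> Yolanda Ueda -> Xander Vargas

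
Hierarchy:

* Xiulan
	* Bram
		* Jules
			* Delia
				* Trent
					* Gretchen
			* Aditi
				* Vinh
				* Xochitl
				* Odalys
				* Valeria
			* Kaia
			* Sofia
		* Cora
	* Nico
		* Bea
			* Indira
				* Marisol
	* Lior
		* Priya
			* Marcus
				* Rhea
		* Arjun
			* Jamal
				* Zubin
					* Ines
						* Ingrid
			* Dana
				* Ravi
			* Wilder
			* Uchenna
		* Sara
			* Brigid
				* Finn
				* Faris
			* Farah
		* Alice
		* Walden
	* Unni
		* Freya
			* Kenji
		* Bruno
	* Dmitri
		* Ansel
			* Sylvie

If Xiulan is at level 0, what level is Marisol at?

Chain from Marisol up to Xiulan: Marisol → Indira → Bea → Nico → Xiulan. That is 4 steps up, so Marisol is 4 levels below Xiulan.

4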